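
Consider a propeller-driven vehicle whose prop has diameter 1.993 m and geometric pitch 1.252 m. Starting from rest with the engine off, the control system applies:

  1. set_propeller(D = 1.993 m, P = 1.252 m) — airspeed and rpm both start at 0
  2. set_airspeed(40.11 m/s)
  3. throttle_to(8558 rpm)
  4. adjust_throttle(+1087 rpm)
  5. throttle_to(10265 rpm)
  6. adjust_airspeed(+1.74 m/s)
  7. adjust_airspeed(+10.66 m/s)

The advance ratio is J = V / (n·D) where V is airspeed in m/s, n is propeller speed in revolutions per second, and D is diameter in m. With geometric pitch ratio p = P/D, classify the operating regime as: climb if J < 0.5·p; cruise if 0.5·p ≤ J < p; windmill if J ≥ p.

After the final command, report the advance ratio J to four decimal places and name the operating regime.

set_propeller: D = 1.993 m, P = 1.252 m (p = P/D = 0.628199); state ← (V=0, rpm=0)
set_airspeed(40.11): V ← 40.11 m/s
throttle_to(8558): rpm ← 8558
adjust_throttle(+1087): rpm ← 8558 +1087 = 9645
throttle_to(10265): rpm ← 10265
adjust_airspeed(+1.74): V ← 40.11 +1.74 = 41.85 m/s
adjust_airspeed(+10.66): V ← 41.85 +10.66 = 52.51 m/s
final state: V = 52.51 m/s, rpm = 10265 → n = rpm/60 = 171.083333 rev/s
J = V / (n·D) = 52.51 / (171.083333 × 1.993) = 0.154002
regime bands: climb J<0.3141 | cruise [0.3141, 0.6282) | windmill J≥0.6282
J = 0.1540 → climb

J = 0.1540, regime = climb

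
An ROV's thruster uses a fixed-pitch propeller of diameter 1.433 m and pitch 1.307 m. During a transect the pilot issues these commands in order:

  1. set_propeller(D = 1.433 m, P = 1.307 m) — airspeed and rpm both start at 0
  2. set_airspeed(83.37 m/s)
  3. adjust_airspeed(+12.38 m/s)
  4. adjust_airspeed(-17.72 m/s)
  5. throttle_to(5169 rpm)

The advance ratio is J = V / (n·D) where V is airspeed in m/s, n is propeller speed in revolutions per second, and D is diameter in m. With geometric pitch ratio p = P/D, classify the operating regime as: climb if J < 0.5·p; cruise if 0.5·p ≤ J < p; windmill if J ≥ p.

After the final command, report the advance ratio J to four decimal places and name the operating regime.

J = 0.6321, regime = cruise

set_propeller: D = 1.433 m, P = 1.307 m (p = P/D = 0.912073); state ← (V=0, rpm=0)
set_airspeed(83.37): V ← 83.37 m/s
adjust_airspeed(+12.38): V ← 83.37 +12.38 = 95.75 m/s
adjust_airspeed(-17.72): V ← 95.75 -17.72 = 78.03 m/s
throttle_to(5169): rpm ← 5169
final state: V = 78.03 m/s, rpm = 5169 → n = rpm/60 = 86.150000 rev/s
J = V / (n·D) = 78.03 / (86.150000 × 1.433) = 0.632063
regime bands: climb J<0.4560 | cruise [0.4560, 0.9121) | windmill J≥0.9121
J = 0.6321 → cruise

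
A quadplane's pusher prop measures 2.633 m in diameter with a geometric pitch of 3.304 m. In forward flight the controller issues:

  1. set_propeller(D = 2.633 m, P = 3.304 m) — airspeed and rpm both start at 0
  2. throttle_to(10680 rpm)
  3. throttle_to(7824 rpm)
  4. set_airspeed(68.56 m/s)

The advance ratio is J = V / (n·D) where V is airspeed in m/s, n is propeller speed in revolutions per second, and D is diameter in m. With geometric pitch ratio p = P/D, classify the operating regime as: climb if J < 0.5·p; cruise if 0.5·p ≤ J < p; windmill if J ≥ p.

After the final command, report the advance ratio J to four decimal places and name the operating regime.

set_propeller: D = 2.633 m, P = 3.304 m (p = P/D = 1.254842); state ← (V=0, rpm=0)
throttle_to(10680): rpm ← 10680
throttle_to(7824): rpm ← 7824
set_airspeed(68.56): V ← 68.56 m/s
final state: V = 68.56 m/s, rpm = 7824 → n = rpm/60 = 130.400000 rev/s
J = V / (n·D) = 68.56 / (130.400000 × 2.633) = 0.199684
regime bands: climb J<0.6274 | cruise [0.6274, 1.2548) | windmill J≥1.2548
J = 0.1997 → climb

J = 0.1997, regime = climb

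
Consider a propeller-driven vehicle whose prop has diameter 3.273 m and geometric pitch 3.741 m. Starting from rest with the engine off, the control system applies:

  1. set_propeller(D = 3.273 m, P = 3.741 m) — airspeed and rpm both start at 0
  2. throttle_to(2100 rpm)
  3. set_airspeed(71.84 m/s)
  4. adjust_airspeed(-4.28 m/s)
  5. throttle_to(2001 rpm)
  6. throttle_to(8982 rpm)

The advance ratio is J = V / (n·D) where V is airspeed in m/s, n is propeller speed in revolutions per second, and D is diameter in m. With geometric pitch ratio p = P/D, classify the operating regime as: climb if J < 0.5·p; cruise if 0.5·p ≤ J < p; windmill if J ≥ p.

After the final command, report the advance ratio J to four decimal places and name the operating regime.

J = 0.1379, regime = climb

set_propeller: D = 3.273 m, P = 3.741 m (p = P/D = 1.142988); state ← (V=0, rpm=0)
throttle_to(2100): rpm ← 2100
set_airspeed(71.84): V ← 71.84 m/s
adjust_airspeed(-4.28): V ← 71.84 -4.28 = 67.56 m/s
throttle_to(2001): rpm ← 2001
throttle_to(8982): rpm ← 8982
final state: V = 67.56 m/s, rpm = 8982 → n = rpm/60 = 149.700000 rev/s
J = V / (n·D) = 67.56 / (149.700000 × 3.273) = 0.137887
regime bands: climb J<0.5715 | cruise [0.5715, 1.1430) | windmill J≥1.1430
J = 0.1379 → climb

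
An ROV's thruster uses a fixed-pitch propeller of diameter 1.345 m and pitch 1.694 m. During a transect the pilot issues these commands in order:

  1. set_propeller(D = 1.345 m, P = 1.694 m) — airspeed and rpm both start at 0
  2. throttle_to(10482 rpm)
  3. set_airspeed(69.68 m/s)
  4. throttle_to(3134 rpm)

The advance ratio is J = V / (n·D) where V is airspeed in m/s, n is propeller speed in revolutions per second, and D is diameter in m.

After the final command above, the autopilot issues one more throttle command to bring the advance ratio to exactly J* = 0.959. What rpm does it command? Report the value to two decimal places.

set_propeller: D = 1.345 m, P = 1.694 m (p = P/D = 1.259480); state ← (V=0, rpm=0)
throttle_to(10482): rpm ← 10482
set_airspeed(69.68): V ← 69.68 m/s
throttle_to(3134): rpm ← 3134
final state: V = 69.68 m/s, rpm = 3134 → n = rpm/60 = 52.233333 rev/s
target J* = 0.959; solve J* = V/(n·D) for n: n = V/(J*·D) = 69.68/(0.959 × 1.345) = 54.021576 rev/s
rpm = 60·n = 3241.294564

rpm = 3241.29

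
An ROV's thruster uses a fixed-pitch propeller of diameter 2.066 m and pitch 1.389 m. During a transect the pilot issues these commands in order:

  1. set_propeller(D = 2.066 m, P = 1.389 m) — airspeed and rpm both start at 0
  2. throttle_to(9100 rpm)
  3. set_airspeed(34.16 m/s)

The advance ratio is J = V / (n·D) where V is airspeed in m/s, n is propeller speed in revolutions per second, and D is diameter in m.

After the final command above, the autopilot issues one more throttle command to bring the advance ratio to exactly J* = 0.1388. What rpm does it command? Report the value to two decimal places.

set_propeller: D = 2.066 m, P = 1.389 m (p = P/D = 0.672314); state ← (V=0, rpm=0)
throttle_to(9100): rpm ← 9100
set_airspeed(34.16): V ← 34.16 m/s
final state: V = 34.16 m/s, rpm = 9100 → n = rpm/60 = 151.666667 rev/s
target J* = 0.1388; solve J* = V/(n·D) for n: n = V/(J*·D) = 34.16/(0.1388 × 2.066) = 119.123674 rev/s
rpm = 60·n = 7147.420428

rpm = 7147.42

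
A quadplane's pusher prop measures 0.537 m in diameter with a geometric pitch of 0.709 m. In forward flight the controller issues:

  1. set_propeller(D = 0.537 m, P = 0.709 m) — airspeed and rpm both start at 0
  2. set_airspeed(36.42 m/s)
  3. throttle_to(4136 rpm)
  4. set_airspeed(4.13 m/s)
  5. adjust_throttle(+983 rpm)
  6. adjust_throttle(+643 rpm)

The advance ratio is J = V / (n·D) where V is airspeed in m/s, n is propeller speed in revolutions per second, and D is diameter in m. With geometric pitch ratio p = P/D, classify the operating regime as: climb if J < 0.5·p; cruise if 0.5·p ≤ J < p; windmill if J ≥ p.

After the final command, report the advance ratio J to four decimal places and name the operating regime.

set_propeller: D = 0.537 m, P = 0.709 m (p = P/D = 1.320298); state ← (V=0, rpm=0)
set_airspeed(36.42): V ← 36.42 m/s
throttle_to(4136): rpm ← 4136
set_airspeed(4.13): V ← 4.13 m/s
adjust_throttle(+983): rpm ← 4136 +983 = 5119
adjust_throttle(+643): rpm ← 5119 +643 = 5762
final state: V = 4.13 m/s, rpm = 5762 → n = rpm/60 = 96.033333 rev/s
J = V / (n·D) = 4.13 / (96.033333 × 0.537) = 0.080085
regime bands: climb J<0.6601 | cruise [0.6601, 1.3203) | windmill J≥1.3203
J = 0.0801 → climb

J = 0.0801, regime = climb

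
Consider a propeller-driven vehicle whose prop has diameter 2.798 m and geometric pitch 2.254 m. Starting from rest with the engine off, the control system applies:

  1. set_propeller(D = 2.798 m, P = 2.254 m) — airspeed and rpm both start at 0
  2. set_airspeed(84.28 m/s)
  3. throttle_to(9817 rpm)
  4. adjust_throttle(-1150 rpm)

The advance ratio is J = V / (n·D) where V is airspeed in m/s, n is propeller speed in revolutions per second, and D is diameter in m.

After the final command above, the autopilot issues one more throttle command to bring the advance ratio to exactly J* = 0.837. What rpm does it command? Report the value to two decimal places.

rpm = 2159.25

set_propeller: D = 2.798 m, P = 2.254 m (p = P/D = 0.805575); state ← (V=0, rpm=0)
set_airspeed(84.28): V ← 84.28 m/s
throttle_to(9817): rpm ← 9817
adjust_throttle(-1150): rpm ← 9817 -1150 = 8667
final state: V = 84.28 m/s, rpm = 8667 → n = rpm/60 = 144.450000 rev/s
target J* = 0.837; solve J* = V/(n·D) for n: n = V/(J*·D) = 84.28/(0.837 × 2.798) = 35.987474 rev/s
rpm = 60·n = 2159.248413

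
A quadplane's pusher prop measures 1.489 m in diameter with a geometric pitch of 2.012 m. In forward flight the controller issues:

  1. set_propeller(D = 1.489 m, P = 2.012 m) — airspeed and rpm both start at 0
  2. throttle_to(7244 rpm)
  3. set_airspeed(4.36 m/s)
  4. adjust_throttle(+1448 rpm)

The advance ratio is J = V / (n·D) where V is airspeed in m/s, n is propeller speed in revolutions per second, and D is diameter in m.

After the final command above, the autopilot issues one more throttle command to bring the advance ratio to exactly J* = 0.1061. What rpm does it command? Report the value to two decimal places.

set_propeller: D = 1.489 m, P = 2.012 m (p = P/D = 1.351242); state ← (V=0, rpm=0)
throttle_to(7244): rpm ← 7244
set_airspeed(4.36): V ← 4.36 m/s
adjust_throttle(+1448): rpm ← 7244 +1448 = 8692
final state: V = 4.36 m/s, rpm = 8692 → n = rpm/60 = 144.866667 rev/s
target J* = 0.1061; solve J* = V/(n·D) for n: n = V/(J*·D) = 4.36/(0.1061 × 1.489) = 27.597924 rev/s
rpm = 60·n = 1655.875414

rpm = 1655.88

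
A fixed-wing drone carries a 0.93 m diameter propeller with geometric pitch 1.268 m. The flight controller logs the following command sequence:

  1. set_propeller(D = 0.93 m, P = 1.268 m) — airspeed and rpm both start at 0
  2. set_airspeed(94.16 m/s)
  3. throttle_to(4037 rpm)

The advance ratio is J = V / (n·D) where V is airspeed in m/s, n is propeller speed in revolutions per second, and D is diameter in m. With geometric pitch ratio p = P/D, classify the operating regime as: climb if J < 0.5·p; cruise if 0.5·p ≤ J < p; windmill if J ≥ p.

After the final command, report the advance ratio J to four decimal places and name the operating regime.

set_propeller: D = 0.93 m, P = 1.268 m (p = P/D = 1.363441); state ← (V=0, rpm=0)
set_airspeed(94.16): V ← 94.16 m/s
throttle_to(4037): rpm ← 4037
final state: V = 94.16 m/s, rpm = 4037 → n = rpm/60 = 67.283333 rev/s
J = V / (n·D) = 94.16 / (67.283333 × 0.93) = 1.504790
regime bands: climb J<0.6817 | cruise [0.6817, 1.3634) | windmill J≥1.3634
J = 1.5048 → windmill

J = 1.5048, regime = windmill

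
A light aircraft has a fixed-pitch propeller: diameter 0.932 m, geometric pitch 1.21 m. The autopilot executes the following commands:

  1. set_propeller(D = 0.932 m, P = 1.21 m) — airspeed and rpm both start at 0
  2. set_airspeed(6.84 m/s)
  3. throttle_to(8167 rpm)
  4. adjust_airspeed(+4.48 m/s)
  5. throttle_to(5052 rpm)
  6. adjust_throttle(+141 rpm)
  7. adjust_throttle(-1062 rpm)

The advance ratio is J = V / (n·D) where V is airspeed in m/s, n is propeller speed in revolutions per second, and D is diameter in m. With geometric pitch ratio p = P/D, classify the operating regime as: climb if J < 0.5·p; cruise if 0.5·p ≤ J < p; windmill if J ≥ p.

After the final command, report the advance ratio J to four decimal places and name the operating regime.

set_propeller: D = 0.932 m, P = 1.21 m (p = P/D = 1.298283); state ← (V=0, rpm=0)
set_airspeed(6.84): V ← 6.84 m/s
throttle_to(8167): rpm ← 8167
adjust_airspeed(+4.48): V ← 6.84 +4.48 = 11.32 m/s
throttle_to(5052): rpm ← 5052
adjust_throttle(+141): rpm ← 5052 +141 = 5193
adjust_throttle(-1062): rpm ← 5193 -1062 = 4131
final state: V = 11.32 m/s, rpm = 4131 → n = rpm/60 = 68.850000 rev/s
J = V / (n·D) = 11.32 / (68.850000 × 0.932) = 0.176411
regime bands: climb J<0.6491 | cruise [0.6491, 1.2983) | windmill J≥1.2983
J = 0.1764 → climb

J = 0.1764, regime = climb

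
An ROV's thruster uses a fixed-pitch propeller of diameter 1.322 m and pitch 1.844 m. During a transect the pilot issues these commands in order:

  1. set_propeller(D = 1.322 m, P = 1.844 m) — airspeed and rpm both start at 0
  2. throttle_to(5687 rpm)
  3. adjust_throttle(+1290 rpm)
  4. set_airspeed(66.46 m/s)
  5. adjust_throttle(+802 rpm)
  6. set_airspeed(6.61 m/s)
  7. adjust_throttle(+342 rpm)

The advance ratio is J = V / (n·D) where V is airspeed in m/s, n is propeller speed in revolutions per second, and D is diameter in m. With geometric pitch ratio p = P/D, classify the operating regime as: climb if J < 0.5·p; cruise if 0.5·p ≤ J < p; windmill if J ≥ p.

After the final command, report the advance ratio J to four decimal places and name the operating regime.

J = 0.0369, regime = climb

set_propeller: D = 1.322 m, P = 1.844 m (p = P/D = 1.394856); state ← (V=0, rpm=0)
throttle_to(5687): rpm ← 5687
adjust_throttle(+1290): rpm ← 5687 +1290 = 6977
set_airspeed(66.46): V ← 66.46 m/s
adjust_throttle(+802): rpm ← 6977 +802 = 7779
set_airspeed(6.61): V ← 6.61 m/s
adjust_throttle(+342): rpm ← 7779 +342 = 8121
final state: V = 6.61 m/s, rpm = 8121 → n = rpm/60 = 135.350000 rev/s
J = V / (n·D) = 6.61 / (135.350000 × 1.322) = 0.036941
regime bands: climb J<0.6974 | cruise [0.6974, 1.3949) | windmill J≥1.3949
J = 0.0369 → climb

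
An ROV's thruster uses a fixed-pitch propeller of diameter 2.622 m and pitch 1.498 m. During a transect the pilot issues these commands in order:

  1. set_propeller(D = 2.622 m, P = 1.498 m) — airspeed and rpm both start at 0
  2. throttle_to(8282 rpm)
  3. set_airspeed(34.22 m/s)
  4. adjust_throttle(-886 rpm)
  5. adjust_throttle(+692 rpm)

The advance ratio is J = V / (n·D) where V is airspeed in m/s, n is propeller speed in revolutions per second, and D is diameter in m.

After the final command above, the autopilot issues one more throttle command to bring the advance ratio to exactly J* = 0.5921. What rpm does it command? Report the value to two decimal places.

set_propeller: D = 2.622 m, P = 1.498 m (p = P/D = 0.571320); state ← (V=0, rpm=0)
throttle_to(8282): rpm ← 8282
set_airspeed(34.22): V ← 34.22 m/s
adjust_throttle(-886): rpm ← 8282 -886 = 7396
adjust_throttle(+692): rpm ← 7396 +692 = 8088
final state: V = 34.22 m/s, rpm = 8088 → n = rpm/60 = 134.800000 rev/s
target J* = 0.5921; solve J* = V/(n·D) for n: n = V/(J*·D) = 34.22/(0.5921 × 2.622) = 22.042064 rev/s
rpm = 60·n = 1322.523833

rpm = 1322.52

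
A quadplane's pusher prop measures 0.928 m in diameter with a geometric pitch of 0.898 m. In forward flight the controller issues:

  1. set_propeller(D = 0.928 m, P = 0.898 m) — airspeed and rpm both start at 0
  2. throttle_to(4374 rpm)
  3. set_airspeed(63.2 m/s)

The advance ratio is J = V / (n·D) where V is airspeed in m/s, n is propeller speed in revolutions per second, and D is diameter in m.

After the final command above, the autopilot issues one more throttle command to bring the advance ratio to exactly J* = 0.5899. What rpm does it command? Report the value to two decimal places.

set_propeller: D = 0.928 m, P = 0.898 m (p = P/D = 0.967672); state ← (V=0, rpm=0)
throttle_to(4374): rpm ← 4374
set_airspeed(63.2): V ← 63.2 m/s
final state: V = 63.2 m/s, rpm = 4374 → n = rpm/60 = 72.900000 rev/s
target J* = 0.5899; solve J* = V/(n·D) for n: n = V/(J*·D) = 63.2/(0.5899 × 0.928) = 115.449141 rev/s
rpm = 60·n = 6926.948460

rpm = 6926.95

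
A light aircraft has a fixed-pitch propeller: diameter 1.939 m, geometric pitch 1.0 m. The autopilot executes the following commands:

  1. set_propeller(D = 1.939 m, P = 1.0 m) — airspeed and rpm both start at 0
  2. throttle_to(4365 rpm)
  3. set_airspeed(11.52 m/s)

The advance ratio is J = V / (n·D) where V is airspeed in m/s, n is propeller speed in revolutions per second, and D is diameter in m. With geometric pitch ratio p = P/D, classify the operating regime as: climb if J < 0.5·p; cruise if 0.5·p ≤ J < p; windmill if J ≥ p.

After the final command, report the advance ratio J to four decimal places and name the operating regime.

J = 0.0817, regime = climb

set_propeller: D = 1.939 m, P = 1.0 m (p = P/D = 0.515730); state ← (V=0, rpm=0)
throttle_to(4365): rpm ← 4365
set_airspeed(11.52): V ← 11.52 m/s
final state: V = 11.52 m/s, rpm = 4365 → n = rpm/60 = 72.750000 rev/s
J = V / (n·D) = 11.52 / (72.750000 × 1.939) = 0.081666
regime bands: climb J<0.2579 | cruise [0.2579, 0.5157) | windmill J≥0.5157
J = 0.0817 → climb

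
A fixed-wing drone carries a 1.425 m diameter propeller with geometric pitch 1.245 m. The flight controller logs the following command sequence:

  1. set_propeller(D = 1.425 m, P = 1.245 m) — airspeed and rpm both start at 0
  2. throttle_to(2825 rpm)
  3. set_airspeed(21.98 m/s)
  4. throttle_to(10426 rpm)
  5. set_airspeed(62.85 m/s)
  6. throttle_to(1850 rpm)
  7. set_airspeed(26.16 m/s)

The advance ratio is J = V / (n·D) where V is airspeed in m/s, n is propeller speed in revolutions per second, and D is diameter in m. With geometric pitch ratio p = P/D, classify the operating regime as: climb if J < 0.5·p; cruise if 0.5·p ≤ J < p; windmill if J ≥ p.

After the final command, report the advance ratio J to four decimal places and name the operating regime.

J = 0.5954, regime = cruise

set_propeller: D = 1.425 m, P = 1.245 m (p = P/D = 0.873684); state ← (V=0, rpm=0)
throttle_to(2825): rpm ← 2825
set_airspeed(21.98): V ← 21.98 m/s
throttle_to(10426): rpm ← 10426
set_airspeed(62.85): V ← 62.85 m/s
throttle_to(1850): rpm ← 1850
set_airspeed(26.16): V ← 26.16 m/s
final state: V = 26.16 m/s, rpm = 1850 → n = rpm/60 = 30.833333 rev/s
J = V / (n·D) = 26.16 / (30.833333 × 1.425) = 0.595391
regime bands: climb J<0.4368 | cruise [0.4368, 0.8737) | windmill J≥0.8737
J = 0.5954 → cruise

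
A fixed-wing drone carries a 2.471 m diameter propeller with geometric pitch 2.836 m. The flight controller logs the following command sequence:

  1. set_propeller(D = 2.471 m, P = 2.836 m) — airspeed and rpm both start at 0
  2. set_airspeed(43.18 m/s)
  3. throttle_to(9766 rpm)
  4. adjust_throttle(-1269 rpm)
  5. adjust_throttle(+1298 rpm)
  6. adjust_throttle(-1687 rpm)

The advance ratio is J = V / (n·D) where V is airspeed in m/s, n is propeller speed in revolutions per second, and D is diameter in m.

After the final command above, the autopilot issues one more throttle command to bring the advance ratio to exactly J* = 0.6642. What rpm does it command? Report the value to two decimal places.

rpm = 1578.56

set_propeller: D = 2.471 m, P = 2.836 m (p = P/D = 1.147713); state ← (V=0, rpm=0)
set_airspeed(43.18): V ← 43.18 m/s
throttle_to(9766): rpm ← 9766
adjust_throttle(-1269): rpm ← 9766 -1269 = 8497
adjust_throttle(+1298): rpm ← 8497 +1298 = 9795
adjust_throttle(-1687): rpm ← 9795 -1687 = 8108
final state: V = 43.18 m/s, rpm = 8108 → n = rpm/60 = 135.133333 rev/s
target J* = 0.6642; solve J* = V/(n·D) for n: n = V/(J*·D) = 43.18/(0.6642 × 2.471) = 26.309405 rev/s
rpm = 60·n = 1578.564282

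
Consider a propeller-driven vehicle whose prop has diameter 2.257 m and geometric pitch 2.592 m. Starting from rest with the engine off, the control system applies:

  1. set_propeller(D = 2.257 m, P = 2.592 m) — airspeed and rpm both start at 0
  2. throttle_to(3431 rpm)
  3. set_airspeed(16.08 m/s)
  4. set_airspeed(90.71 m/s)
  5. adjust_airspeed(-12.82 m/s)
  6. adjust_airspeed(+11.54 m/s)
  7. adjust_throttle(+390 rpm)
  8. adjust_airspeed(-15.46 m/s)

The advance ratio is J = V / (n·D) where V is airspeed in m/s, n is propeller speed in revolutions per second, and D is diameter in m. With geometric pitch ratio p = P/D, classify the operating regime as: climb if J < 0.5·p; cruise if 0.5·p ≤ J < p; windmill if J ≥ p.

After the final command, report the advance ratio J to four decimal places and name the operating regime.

J = 0.5146, regime = climb

set_propeller: D = 2.257 m, P = 2.592 m (p = P/D = 1.148427); state ← (V=0, rpm=0)
throttle_to(3431): rpm ← 3431
set_airspeed(16.08): V ← 16.08 m/s
set_airspeed(90.71): V ← 90.71 m/s
adjust_airspeed(-12.82): V ← 90.71 -12.82 = 77.89 m/s
adjust_airspeed(+11.54): V ← 77.89 +11.54 = 89.43 m/s
adjust_throttle(+390): rpm ← 3431 +390 = 3821
adjust_airspeed(-15.46): V ← 89.43 -15.46 = 73.97 m/s
final state: V = 73.97 m/s, rpm = 3821 → n = rpm/60 = 63.683333 rev/s
J = V / (n·D) = 73.97 / (63.683333 × 2.257) = 0.514634
regime bands: climb J<0.5742 | cruise [0.5742, 1.1484) | windmill J≥1.1484
J = 0.5146 → climb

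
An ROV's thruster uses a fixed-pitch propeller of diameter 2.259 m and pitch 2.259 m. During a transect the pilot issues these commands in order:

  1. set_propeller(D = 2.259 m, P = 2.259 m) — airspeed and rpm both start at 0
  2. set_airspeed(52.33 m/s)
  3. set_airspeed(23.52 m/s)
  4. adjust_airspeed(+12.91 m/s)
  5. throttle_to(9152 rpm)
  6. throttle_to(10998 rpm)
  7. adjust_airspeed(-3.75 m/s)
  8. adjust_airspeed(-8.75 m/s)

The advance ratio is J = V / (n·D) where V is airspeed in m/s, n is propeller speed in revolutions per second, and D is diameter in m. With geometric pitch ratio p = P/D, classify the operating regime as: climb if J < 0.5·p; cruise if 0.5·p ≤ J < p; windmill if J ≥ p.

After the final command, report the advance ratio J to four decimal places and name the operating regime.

set_propeller: D = 2.259 m, P = 2.259 m (p = P/D = 1.000000); state ← (V=0, rpm=0)
set_airspeed(52.33): V ← 52.33 m/s
set_airspeed(23.52): V ← 23.52 m/s
adjust_airspeed(+12.91): V ← 23.52 +12.91 = 36.43 m/s
throttle_to(9152): rpm ← 9152
throttle_to(10998): rpm ← 10998
adjust_airspeed(-3.75): V ← 36.43 -3.75 = 32.68 m/s
adjust_airspeed(-8.75): V ← 32.68 -8.75 = 23.93 m/s
final state: V = 23.93 m/s, rpm = 10998 → n = rpm/60 = 183.300000 rev/s
J = V / (n·D) = 23.93 / (183.300000 × 2.259) = 0.057792
regime bands: climb J<0.5000 | cruise [0.5000, 1.0000) | windmill J≥1.0000
J = 0.0578 → climb

J = 0.0578, regime = climb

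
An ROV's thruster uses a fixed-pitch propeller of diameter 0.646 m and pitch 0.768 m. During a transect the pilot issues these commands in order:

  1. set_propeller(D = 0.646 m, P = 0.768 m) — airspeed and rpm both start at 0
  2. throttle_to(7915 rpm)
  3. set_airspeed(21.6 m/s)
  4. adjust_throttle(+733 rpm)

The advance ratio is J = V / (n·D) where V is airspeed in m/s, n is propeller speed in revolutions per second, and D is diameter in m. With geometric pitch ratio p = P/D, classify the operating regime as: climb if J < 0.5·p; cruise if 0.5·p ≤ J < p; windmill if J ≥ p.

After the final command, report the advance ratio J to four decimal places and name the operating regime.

set_propeller: D = 0.646 m, P = 0.768 m (p = P/D = 1.188854); state ← (V=0, rpm=0)
throttle_to(7915): rpm ← 7915
set_airspeed(21.6): V ← 21.6 m/s
adjust_throttle(+733): rpm ← 7915 +733 = 8648
final state: V = 21.6 m/s, rpm = 8648 → n = rpm/60 = 144.133333 rev/s
J = V / (n·D) = 21.6 / (144.133333 × 0.646) = 0.231983
regime bands: climb J<0.5944 | cruise [0.5944, 1.1889) | windmill J≥1.1889
J = 0.2320 → climb

J = 0.2320, regime = climb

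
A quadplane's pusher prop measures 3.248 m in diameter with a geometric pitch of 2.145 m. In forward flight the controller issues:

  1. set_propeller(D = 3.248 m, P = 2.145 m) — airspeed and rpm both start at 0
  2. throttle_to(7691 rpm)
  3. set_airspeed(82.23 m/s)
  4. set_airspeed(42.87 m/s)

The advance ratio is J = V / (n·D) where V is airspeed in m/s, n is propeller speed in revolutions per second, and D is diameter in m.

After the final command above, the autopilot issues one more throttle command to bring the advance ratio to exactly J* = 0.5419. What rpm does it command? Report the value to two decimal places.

set_propeller: D = 3.248 m, P = 2.145 m (p = P/D = 0.660406); state ← (V=0, rpm=0)
throttle_to(7691): rpm ← 7691
set_airspeed(82.23): V ← 82.23 m/s
set_airspeed(42.87): V ← 42.87 m/s
final state: V = 42.87 m/s, rpm = 7691 → n = rpm/60 = 128.183333 rev/s
target J* = 0.5419; solve J* = V/(n·D) for n: n = V/(J*·D) = 42.87/(0.5419 × 3.248) = 24.356692 rev/s
rpm = 60·n = 1461.401546

rpm = 1461.40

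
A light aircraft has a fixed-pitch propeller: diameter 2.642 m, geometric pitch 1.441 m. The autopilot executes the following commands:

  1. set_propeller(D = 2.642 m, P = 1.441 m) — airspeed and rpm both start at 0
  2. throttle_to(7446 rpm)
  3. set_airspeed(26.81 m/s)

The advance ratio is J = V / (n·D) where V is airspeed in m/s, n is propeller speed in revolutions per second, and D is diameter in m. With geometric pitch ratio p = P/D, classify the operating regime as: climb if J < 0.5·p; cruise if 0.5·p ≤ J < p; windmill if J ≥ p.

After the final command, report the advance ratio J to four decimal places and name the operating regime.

J = 0.0818, regime = climb

set_propeller: D = 2.642 m, P = 1.441 m (p = P/D = 0.545420); state ← (V=0, rpm=0)
throttle_to(7446): rpm ← 7446
set_airspeed(26.81): V ← 26.81 m/s
final state: V = 26.81 m/s, rpm = 7446 → n = rpm/60 = 124.100000 rev/s
J = V / (n·D) = 26.81 / (124.100000 × 2.642) = 0.081770
regime bands: climb J<0.2727 | cruise [0.2727, 0.5454) | windmill J≥0.5454
J = 0.0818 → climb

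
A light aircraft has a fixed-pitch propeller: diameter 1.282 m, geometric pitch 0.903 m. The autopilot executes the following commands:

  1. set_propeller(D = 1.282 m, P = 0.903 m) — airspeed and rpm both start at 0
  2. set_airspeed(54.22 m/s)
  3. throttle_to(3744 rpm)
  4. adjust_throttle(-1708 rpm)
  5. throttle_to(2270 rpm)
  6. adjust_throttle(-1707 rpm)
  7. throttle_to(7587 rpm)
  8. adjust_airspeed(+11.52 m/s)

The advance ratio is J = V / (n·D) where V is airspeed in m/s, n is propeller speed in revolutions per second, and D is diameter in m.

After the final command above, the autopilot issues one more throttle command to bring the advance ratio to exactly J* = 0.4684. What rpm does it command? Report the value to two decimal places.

rpm = 6568.65

set_propeller: D = 1.282 m, P = 0.903 m (p = P/D = 0.704368); state ← (V=0, rpm=0)
set_airspeed(54.22): V ← 54.22 m/s
throttle_to(3744): rpm ← 3744
adjust_throttle(-1708): rpm ← 3744 -1708 = 2036
throttle_to(2270): rpm ← 2270
adjust_throttle(-1707): rpm ← 2270 -1707 = 563
throttle_to(7587): rpm ← 7587
adjust_airspeed(+11.52): V ← 54.22 +11.52 = 65.74 m/s
final state: V = 65.74 m/s, rpm = 7587 → n = rpm/60 = 126.450000 rev/s
target J* = 0.4684; solve J* = V/(n·D) for n: n = V/(J*·D) = 65.74/(0.4684 × 1.282) = 109.477479 rev/s
rpm = 60·n = 6568.648741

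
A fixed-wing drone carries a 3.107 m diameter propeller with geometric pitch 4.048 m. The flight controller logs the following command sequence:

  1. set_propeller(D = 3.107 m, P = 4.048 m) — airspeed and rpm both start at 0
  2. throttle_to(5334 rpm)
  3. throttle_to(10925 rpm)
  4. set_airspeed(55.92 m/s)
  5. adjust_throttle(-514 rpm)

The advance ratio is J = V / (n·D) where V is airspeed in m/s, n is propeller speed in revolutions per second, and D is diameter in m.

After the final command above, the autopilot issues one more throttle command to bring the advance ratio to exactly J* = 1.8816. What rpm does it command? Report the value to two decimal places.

rpm = 573.92

set_propeller: D = 3.107 m, P = 4.048 m (p = P/D = 1.302864); state ← (V=0, rpm=0)
throttle_to(5334): rpm ← 5334
throttle_to(10925): rpm ← 10925
set_airspeed(55.92): V ← 55.92 m/s
adjust_throttle(-514): rpm ← 10925 -514 = 10411
final state: V = 55.92 m/s, rpm = 10411 → n = rpm/60 = 173.516667 rev/s
target J* = 1.8816; solve J* = V/(n·D) for n: n = V/(J*·D) = 55.92/(1.8816 × 3.107) = 9.565300 rev/s
rpm = 60·n = 573.918013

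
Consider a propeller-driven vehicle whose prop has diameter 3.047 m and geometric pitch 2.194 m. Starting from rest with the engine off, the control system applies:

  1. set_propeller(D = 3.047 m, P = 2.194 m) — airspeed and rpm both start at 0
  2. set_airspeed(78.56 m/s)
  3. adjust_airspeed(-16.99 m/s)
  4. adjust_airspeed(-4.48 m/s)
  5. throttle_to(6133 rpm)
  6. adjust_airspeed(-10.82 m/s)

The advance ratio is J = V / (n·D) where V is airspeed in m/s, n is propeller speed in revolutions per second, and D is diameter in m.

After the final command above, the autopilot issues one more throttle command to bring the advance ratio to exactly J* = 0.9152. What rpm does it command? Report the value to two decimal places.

set_propeller: D = 3.047 m, P = 2.194 m (p = P/D = 0.720053); state ← (V=0, rpm=0)
set_airspeed(78.56): V ← 78.56 m/s
adjust_airspeed(-16.99): V ← 78.56 -16.99 = 61.57 m/s
adjust_airspeed(-4.48): V ← 61.57 -4.48 = 57.09 m/s
throttle_to(6133): rpm ← 6133
adjust_airspeed(-10.82): V ← 57.09 -10.82 = 46.27 m/s
final state: V = 46.27 m/s, rpm = 6133 → n = rpm/60 = 102.216667 rev/s
target J* = 0.9152; solve J* = V/(n·D) for n: n = V/(J*·D) = 46.27/(0.9152 × 3.047) = 16.592470 rev/s
rpm = 60·n = 995.548183

rpm = 995.55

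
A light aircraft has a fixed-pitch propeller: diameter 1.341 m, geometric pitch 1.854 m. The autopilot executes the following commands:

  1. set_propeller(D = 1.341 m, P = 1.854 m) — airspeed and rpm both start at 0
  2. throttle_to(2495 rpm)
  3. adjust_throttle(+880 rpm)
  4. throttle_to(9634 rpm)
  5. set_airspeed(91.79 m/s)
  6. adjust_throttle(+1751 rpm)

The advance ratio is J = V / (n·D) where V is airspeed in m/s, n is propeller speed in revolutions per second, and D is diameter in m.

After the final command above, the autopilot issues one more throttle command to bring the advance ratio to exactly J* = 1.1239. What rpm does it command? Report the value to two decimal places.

set_propeller: D = 1.341 m, P = 1.854 m (p = P/D = 1.382550); state ← (V=0, rpm=0)
throttle_to(2495): rpm ← 2495
adjust_throttle(+880): rpm ← 2495 +880 = 3375
throttle_to(9634): rpm ← 9634
set_airspeed(91.79): V ← 91.79 m/s
adjust_throttle(+1751): rpm ← 9634 +1751 = 11385
final state: V = 91.79 m/s, rpm = 11385 → n = rpm/60 = 189.750000 rev/s
target J* = 1.1239; solve J* = V/(n·D) for n: n = V/(J*·D) = 91.79/(1.1239 × 1.341) = 60.903033 rev/s
rpm = 60·n = 3654.181976

rpm = 3654.18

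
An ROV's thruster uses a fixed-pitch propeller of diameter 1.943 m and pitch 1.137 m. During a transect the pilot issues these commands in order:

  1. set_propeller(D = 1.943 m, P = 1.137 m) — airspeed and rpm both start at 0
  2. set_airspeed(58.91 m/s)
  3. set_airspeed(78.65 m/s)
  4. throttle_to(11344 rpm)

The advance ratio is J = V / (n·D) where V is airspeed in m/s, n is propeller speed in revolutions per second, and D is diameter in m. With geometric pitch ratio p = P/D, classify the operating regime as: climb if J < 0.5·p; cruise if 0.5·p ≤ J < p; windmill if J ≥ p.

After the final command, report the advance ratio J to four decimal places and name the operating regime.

set_propeller: D = 1.943 m, P = 1.137 m (p = P/D = 0.585178); state ← (V=0, rpm=0)
set_airspeed(58.91): V ← 58.91 m/s
set_airspeed(78.65): V ← 78.65 m/s
throttle_to(11344): rpm ← 11344
final state: V = 78.65 m/s, rpm = 11344 → n = rpm/60 = 189.066667 rev/s
J = V / (n·D) = 78.65 / (189.066667 × 1.943) = 0.214097
regime bands: climb J<0.2926 | cruise [0.2926, 0.5852) | windmill J≥0.5852
J = 0.2141 → climb

J = 0.2141, regime = climb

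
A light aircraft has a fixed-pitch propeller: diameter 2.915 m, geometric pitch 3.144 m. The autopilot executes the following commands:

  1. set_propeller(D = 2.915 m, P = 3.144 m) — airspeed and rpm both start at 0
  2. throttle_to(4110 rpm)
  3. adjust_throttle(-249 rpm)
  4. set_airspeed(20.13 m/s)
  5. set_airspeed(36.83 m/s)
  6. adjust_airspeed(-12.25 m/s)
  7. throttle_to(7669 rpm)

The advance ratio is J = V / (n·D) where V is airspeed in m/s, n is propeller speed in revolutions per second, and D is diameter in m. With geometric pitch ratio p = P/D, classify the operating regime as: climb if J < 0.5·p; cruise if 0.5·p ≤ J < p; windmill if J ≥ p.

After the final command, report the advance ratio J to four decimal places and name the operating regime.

J = 0.0660, regime = climb

set_propeller: D = 2.915 m, P = 3.144 m (p = P/D = 1.078559); state ← (V=0, rpm=0)
throttle_to(4110): rpm ← 4110
adjust_throttle(-249): rpm ← 4110 -249 = 3861
set_airspeed(20.13): V ← 20.13 m/s
set_airspeed(36.83): V ← 36.83 m/s
adjust_airspeed(-12.25): V ← 36.83 -12.25 = 24.58 m/s
throttle_to(7669): rpm ← 7669
final state: V = 24.58 m/s, rpm = 7669 → n = rpm/60 = 127.816667 rev/s
J = V / (n·D) = 24.58 / (127.816667 × 2.915) = 0.065971
regime bands: climb J<0.5393 | cruise [0.5393, 1.0786) | windmill J≥1.0786
J = 0.0660 → climb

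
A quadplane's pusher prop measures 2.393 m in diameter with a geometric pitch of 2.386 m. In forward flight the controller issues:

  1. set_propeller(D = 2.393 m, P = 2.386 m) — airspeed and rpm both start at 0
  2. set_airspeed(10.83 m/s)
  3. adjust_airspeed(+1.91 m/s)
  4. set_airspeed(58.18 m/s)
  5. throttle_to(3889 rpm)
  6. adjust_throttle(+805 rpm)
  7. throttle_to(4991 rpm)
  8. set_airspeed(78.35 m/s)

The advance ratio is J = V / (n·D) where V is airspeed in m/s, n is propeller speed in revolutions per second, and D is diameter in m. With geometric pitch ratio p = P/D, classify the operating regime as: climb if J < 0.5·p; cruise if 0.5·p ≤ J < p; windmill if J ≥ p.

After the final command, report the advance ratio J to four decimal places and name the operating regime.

set_propeller: D = 2.393 m, P = 2.386 m (p = P/D = 0.997075); state ← (V=0, rpm=0)
set_airspeed(10.83): V ← 10.83 m/s
adjust_airspeed(+1.91): V ← 10.83 +1.91 = 12.74 m/s
set_airspeed(58.18): V ← 58.18 m/s
throttle_to(3889): rpm ← 3889
adjust_throttle(+805): rpm ← 3889 +805 = 4694
throttle_to(4991): rpm ← 4991
set_airspeed(78.35): V ← 78.35 m/s
final state: V = 78.35 m/s, rpm = 4991 → n = rpm/60 = 83.183333 rev/s
J = V / (n·D) = 78.35 / (83.183333 × 2.393) = 0.393604
regime bands: climb J<0.4985 | cruise [0.4985, 0.9971) | windmill J≥0.9971
J = 0.3936 → climb

J = 0.3936, regime = climb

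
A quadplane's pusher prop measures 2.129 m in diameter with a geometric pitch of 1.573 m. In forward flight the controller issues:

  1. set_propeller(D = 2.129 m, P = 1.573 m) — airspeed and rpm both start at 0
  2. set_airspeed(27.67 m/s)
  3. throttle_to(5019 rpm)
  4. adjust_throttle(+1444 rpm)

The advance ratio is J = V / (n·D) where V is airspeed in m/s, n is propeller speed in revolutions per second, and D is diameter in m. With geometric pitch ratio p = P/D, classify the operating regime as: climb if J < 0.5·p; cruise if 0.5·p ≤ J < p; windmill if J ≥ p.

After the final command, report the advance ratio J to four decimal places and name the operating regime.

set_propeller: D = 2.129 m, P = 1.573 m (p = P/D = 0.738845); state ← (V=0, rpm=0)
set_airspeed(27.67): V ← 27.67 m/s
throttle_to(5019): rpm ← 5019
adjust_throttle(+1444): rpm ← 5019 +1444 = 6463
final state: V = 27.67 m/s, rpm = 6463 → n = rpm/60 = 107.716667 rev/s
J = V / (n·D) = 27.67 / (107.716667 × 2.129) = 0.120656
regime bands: climb J<0.3694 | cruise [0.3694, 0.7388) | windmill J≥0.7388
J = 0.1207 → climb

J = 0.1207, regime = climb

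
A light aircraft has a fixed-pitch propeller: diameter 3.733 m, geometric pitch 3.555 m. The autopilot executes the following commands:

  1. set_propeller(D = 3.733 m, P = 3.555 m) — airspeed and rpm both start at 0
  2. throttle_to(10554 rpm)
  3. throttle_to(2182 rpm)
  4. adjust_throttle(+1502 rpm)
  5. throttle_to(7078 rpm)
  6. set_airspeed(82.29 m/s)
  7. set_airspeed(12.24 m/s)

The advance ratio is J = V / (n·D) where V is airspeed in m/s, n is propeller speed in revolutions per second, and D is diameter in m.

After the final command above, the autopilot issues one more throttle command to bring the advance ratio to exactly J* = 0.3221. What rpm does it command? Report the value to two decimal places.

rpm = 610.78

set_propeller: D = 3.733 m, P = 3.555 m (p = P/D = 0.952317); state ← (V=0, rpm=0)
throttle_to(10554): rpm ← 10554
throttle_to(2182): rpm ← 2182
adjust_throttle(+1502): rpm ← 2182 +1502 = 3684
throttle_to(7078): rpm ← 7078
set_airspeed(82.29): V ← 82.29 m/s
set_airspeed(12.24): V ← 12.24 m/s
final state: V = 12.24 m/s, rpm = 7078 → n = rpm/60 = 117.966667 rev/s
target J* = 0.3221; solve J* = V/(n·D) for n: n = V/(J*·D) = 12.24/(0.3221 × 3.733) = 10.179647 rev/s
rpm = 60·n = 610.778799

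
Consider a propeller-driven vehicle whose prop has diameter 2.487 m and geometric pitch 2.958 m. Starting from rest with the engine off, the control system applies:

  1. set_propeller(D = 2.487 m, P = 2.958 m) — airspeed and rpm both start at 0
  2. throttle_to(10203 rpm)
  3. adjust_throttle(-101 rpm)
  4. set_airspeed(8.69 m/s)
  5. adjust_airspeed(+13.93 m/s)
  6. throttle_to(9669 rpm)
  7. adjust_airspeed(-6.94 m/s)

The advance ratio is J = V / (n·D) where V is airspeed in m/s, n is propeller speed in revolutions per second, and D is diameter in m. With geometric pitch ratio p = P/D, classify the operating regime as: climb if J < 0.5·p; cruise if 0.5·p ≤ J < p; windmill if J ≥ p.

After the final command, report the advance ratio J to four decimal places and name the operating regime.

set_propeller: D = 2.487 m, P = 2.958 m (p = P/D = 1.189385); state ← (V=0, rpm=0)
throttle_to(10203): rpm ← 10203
adjust_throttle(-101): rpm ← 10203 -101 = 10102
set_airspeed(8.69): V ← 8.69 m/s
adjust_airspeed(+13.93): V ← 8.69 +13.93 = 22.62 m/s
throttle_to(9669): rpm ← 9669
adjust_airspeed(-6.94): V ← 22.62 -6.94 = 15.68 m/s
final state: V = 15.68 m/s, rpm = 9669 → n = rpm/60 = 161.150000 rev/s
J = V / (n·D) = 15.68 / (161.150000 × 2.487) = 0.039124
regime bands: climb J<0.5947 | cruise [0.5947, 1.1894) | windmill J≥1.1894
J = 0.0391 → climb

J = 0.0391, regime = climb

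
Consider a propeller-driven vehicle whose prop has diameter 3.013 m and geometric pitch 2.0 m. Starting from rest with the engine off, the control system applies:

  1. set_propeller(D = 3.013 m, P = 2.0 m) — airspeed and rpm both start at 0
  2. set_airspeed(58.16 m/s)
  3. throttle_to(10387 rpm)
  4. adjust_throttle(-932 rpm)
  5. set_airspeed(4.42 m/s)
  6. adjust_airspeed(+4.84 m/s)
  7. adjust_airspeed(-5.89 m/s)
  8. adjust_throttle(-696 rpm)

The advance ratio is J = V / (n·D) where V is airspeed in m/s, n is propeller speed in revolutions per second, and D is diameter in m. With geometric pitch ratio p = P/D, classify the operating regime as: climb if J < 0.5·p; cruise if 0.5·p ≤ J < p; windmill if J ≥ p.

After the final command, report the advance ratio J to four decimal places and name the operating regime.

set_propeller: D = 3.013 m, P = 2.0 m (p = P/D = 0.663790); state ← (V=0, rpm=0)
set_airspeed(58.16): V ← 58.16 m/s
throttle_to(10387): rpm ← 10387
adjust_throttle(-932): rpm ← 10387 -932 = 9455
set_airspeed(4.42): V ← 4.42 m/s
adjust_airspeed(+4.84): V ← 4.42 +4.84 = 9.26 m/s
adjust_airspeed(-5.89): V ← 9.26 -5.89 = 3.37 m/s
adjust_throttle(-696): rpm ← 9455 -696 = 8759
final state: V = 3.37 m/s, rpm = 8759 → n = rpm/60 = 145.983333 rev/s
J = V / (n·D) = 3.37 / (145.983333 × 3.013) = 0.007662
regime bands: climb J<0.3319 | cruise [0.3319, 0.6638) | windmill J≥0.6638
J = 0.0077 → climb

J = 0.0077, regime = climb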